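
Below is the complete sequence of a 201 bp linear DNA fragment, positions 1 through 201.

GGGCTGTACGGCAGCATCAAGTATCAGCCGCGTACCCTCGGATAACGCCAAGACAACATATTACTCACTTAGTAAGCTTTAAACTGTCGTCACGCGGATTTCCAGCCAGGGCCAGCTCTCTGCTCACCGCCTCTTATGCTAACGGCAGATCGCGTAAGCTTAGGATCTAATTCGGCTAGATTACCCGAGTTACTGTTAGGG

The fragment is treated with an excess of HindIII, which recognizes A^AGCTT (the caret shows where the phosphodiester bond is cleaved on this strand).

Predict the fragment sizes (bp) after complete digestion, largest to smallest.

82, 74, 45 bp

HindIII sites (AAGCTT) start at positions 74, 156.
HindIII cuts after the first base of each site, so after positions 74, 156.
Linear molecule, 2 cuts → 3 fragments:
  1–74 → 74 bp
  75–156 → 82 bp
  157–201 → 45 bp
Sorted largest to smallest: 82, 74, 45 bp.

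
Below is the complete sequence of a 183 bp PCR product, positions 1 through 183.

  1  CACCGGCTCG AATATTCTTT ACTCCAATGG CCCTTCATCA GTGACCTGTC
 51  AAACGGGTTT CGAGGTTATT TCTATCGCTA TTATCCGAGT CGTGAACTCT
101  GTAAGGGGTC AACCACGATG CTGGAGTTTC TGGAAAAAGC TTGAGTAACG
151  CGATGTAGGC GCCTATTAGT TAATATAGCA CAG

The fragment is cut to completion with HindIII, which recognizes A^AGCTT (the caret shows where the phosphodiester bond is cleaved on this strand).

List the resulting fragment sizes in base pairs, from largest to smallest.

The HindIII site (AAGCTT) starts at position 137.
HindIII cuts after the first base of each site, so after position 137.
Linear molecule, 1 cut → 2 fragments:
  1–137 → 137 bp
  138–183 → 46 bp
Sorted largest to smallest: 137, 46 bp.

137, 46 bp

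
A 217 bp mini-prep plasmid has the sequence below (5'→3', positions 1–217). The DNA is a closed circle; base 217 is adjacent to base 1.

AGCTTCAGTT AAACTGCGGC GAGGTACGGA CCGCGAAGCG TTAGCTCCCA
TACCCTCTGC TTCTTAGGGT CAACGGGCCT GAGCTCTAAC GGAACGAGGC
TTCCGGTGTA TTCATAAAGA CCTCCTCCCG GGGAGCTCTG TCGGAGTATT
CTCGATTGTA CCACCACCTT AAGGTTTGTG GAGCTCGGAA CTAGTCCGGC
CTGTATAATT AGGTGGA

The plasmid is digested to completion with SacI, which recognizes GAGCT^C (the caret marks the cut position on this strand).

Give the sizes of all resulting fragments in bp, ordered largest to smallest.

117, 52, 48 bp

SacI sites (GAGCTC) start at positions 81, 133, 181.
SacI cuts after base 5 of each site (before the last base), so after positions 85, 137, 185.
Circular molecule, 3 cuts → 3 fragments:
  86–137 → 52 bp
  138–185 → 48 bp
  186–217 then 1–85 → 32 + 85 = 117 bp
Sorted largest to smallest: 117, 52, 48 bp.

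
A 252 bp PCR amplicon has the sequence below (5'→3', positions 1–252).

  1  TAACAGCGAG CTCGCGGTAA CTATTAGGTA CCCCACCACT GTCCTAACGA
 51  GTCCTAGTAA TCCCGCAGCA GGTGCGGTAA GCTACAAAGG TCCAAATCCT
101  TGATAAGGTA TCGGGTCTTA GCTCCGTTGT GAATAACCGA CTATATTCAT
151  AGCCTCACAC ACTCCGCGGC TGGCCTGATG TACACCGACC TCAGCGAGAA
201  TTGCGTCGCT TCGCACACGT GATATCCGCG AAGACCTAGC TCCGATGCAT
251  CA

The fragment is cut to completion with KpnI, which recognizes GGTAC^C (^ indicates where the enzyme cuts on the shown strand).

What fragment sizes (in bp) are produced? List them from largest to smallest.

The KpnI site (GGTACC) starts at position 27.
KpnI cuts after base 5 of each site (before the last base), so after position 31.
Linear molecule, 1 cut → 2 fragments:
  1–31 → 31 bp
  32–252 → 221 bp
Sorted largest to smallest: 221, 31 bp.

221, 31 bp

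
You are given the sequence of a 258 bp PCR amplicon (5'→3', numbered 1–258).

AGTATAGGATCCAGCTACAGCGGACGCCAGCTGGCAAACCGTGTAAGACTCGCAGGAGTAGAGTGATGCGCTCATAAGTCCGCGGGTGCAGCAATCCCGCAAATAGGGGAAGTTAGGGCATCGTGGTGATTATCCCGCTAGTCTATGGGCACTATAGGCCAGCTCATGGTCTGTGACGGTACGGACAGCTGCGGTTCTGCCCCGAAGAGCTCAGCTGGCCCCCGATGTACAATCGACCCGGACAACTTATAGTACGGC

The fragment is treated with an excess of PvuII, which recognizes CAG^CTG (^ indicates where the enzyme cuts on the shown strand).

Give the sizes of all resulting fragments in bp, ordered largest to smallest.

158, 44, 30, 26 bp

PvuII sites (CAGCTG) start at positions 28, 186, 212.
PvuII cuts after base 3 of each site, so after positions 30, 188, 214.
Linear molecule, 3 cuts → 4 fragments:
  1–30 → 30 bp
  31–188 → 158 bp
  189–214 → 26 bp
  215–258 → 44 bp
Sorted largest to smallest: 158, 44, 30, 26 bp.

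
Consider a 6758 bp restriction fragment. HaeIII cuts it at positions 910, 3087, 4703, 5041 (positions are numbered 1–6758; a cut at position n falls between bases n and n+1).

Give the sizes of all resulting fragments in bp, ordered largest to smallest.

Linear molecule, 4 cuts → 5 fragments:
  910 − 0 = 910 bp
  3087 − 910 = 2177 bp
  4703 − 3087 = 1616 bp
  5041 − 4703 = 338 bp
  6758 − 5041 = 1717 bp
Sorted largest to smallest: 2177, 1717, 1616, 910, 338 bp.

2177, 1717, 1616, 910, 338 bp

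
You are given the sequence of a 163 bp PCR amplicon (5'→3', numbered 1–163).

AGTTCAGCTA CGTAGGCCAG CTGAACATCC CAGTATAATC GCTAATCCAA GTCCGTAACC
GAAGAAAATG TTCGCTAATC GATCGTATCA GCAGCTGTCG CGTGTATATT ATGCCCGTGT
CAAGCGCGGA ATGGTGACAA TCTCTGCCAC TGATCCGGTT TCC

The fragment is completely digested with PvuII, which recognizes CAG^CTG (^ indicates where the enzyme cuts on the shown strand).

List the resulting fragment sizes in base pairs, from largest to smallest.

PvuII sites (CAGCTG) start at positions 18, 92.
PvuII cuts after base 3 of each site, so after positions 20, 94.
Linear molecule, 2 cuts → 3 fragments:
  1–20 → 20 bp
  21–94 → 74 bp
  95–163 → 69 bp
Sorted largest to smallest: 74, 69, 20 bp.

74, 69, 20 bp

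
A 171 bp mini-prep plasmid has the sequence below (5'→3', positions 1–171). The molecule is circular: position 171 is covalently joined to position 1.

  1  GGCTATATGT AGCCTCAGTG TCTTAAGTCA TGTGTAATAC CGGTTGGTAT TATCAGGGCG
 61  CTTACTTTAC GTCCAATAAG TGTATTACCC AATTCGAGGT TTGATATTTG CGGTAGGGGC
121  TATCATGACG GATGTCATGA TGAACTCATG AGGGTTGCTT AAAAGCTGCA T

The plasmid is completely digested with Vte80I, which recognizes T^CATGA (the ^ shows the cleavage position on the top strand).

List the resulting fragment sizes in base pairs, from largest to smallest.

Vte80I sites (TCATGA) start at positions 123, 135, 146.
Vte80I cuts after the first base of each site, so after positions 123, 135, 146.
Circular molecule, 3 cuts → 3 fragments:
  124–135 → 12 bp
  136–146 → 11 bp
  147–171 then 1–123 → 25 + 123 = 148 bp
Sorted largest to smallest: 148, 12, 11 bp.

148, 12, 11 bp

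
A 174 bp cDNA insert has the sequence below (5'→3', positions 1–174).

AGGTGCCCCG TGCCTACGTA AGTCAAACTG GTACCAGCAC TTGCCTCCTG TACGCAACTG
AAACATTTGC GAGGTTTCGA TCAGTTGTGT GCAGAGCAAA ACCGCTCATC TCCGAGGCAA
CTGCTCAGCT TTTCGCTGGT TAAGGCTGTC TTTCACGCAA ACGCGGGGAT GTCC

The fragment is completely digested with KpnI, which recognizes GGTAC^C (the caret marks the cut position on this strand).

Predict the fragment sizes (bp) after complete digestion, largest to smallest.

The KpnI site (GGTACC) starts at position 30.
KpnI cuts after base 5 of each site (before the last base), so after position 34.
Linear molecule, 1 cut → 2 fragments:
  1–34 → 34 bp
  35–174 → 140 bp
Sorted largest to smallest: 140, 34 bp.

140, 34 bp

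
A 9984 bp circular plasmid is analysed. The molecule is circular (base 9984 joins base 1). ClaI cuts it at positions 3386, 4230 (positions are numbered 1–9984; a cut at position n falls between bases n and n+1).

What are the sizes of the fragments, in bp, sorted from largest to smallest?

9140, 844 bp

Circular molecule, 2 cuts → 2 fragments:
  4230 − 3386 = 844 bp
  wrap: 9984 − 4230 + 3386 = 9140 bp
Sorted largest to smallest: 9140, 844 bp.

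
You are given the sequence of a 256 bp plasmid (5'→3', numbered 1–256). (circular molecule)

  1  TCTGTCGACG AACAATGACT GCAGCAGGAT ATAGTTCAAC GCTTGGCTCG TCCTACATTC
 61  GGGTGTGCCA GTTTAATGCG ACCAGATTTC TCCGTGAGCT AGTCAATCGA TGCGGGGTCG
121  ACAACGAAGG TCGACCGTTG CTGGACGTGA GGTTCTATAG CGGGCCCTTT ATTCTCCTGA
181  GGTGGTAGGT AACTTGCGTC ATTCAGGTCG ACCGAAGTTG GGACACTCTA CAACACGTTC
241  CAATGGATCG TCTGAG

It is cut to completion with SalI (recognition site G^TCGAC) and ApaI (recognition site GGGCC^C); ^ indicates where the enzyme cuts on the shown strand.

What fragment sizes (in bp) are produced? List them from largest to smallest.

113, 53, 41, 36, 13 bp

SalI sites (GTCGAC) start at positions 4, 117, 130, 207.
SalI cuts after the first base of each site, so after positions 4, 117, 130, 207.
The ApaI site (GGGCCC) starts at position 162.
ApaI cuts after base 5 of each site (before the last base), so after position 166.
Combined cut positions: 4, 117, 130, 166, 207.
Circular molecule, 5 cuts → 5 fragments:
  5–117 → 113 bp
  118–130 → 13 bp
  131–166 → 36 bp
  167–207 → 41 bp
  208–256 then 1–4 → 49 + 4 = 53 bp
Sorted largest to smallest: 113, 53, 41, 36, 13 bp.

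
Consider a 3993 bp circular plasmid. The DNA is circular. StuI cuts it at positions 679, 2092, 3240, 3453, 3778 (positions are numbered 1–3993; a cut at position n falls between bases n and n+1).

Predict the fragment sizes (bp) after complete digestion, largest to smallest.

Circular molecule, 5 cuts → 5 fragments:
  2092 − 679 = 1413 bp
  3240 − 2092 = 1148 bp
  3453 − 3240 = 213 bp
  3778 − 3453 = 325 bp
  wrap: 3993 − 3778 + 679 = 894 bp
Sorted largest to smallest: 1413, 1148, 894, 325, 213 bp.

1413, 1148, 894, 325, 213 bp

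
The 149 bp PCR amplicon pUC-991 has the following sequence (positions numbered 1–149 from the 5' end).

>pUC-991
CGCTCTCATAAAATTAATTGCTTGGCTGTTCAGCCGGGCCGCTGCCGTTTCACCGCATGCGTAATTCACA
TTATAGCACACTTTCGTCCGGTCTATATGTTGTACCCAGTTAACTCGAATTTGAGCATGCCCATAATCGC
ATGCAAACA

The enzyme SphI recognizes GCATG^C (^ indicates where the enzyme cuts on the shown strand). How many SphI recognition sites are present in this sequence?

GCATGC occurs starting at positions 55, 125, 139.
SphI cuts at 3 sites.

3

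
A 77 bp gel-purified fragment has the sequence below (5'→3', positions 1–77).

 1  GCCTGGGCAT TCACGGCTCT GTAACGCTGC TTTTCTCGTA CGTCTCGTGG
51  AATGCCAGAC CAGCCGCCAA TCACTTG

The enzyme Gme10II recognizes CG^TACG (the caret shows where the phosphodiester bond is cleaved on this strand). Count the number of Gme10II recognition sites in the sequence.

1

CGTACG occurs starting at position 37.
Gme10II cuts at 1 site.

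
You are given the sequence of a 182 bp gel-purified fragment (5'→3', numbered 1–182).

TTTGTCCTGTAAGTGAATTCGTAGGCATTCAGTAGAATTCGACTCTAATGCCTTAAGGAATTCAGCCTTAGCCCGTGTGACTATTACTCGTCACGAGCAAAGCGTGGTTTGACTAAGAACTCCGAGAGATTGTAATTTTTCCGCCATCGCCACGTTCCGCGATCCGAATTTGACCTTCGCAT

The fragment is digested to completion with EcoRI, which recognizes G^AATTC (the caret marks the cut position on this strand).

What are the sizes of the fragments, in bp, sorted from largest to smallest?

124, 23, 20, 15 bp

EcoRI sites (GAATTC) start at positions 15, 35, 58.
EcoRI cuts after the first base of each site, so after positions 15, 35, 58.
Linear molecule, 3 cuts → 4 fragments:
  1–15 → 15 bp
  16–35 → 20 bp
  36–58 → 23 bp
  59–182 → 124 bp
Sorted largest to smallest: 124, 23, 20, 15 bp.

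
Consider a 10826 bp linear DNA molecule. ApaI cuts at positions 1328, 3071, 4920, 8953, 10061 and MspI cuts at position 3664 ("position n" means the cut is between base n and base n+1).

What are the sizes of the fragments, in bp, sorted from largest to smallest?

4033, 1743, 1328, 1256, 1108, 765, 593 bp

Combined cut positions (sorted): 1328, 3071, 3664, 4920, 8953, 10061.
Linear molecule, 6 cuts → 7 fragments:
  1328 − 0 = 1328 bp
  3071 − 1328 = 1743 bp
  3664 − 3071 = 593 bp
  4920 − 3664 = 1256 bp
  8953 − 4920 = 4033 bp
  10061 − 8953 = 1108 bp
  10826 − 10061 = 765 bp
Sorted largest to smallest: 4033, 1743, 1328, 1256, 1108, 765, 593 bp.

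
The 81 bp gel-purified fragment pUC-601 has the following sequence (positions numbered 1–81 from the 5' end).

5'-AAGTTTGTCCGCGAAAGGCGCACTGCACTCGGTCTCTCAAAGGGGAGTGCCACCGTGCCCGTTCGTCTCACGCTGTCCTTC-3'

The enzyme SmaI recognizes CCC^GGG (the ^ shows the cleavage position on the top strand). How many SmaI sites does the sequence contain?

0

No occurrence of CCCGGG is present in the sequence.
SmaI does not cut: 0 sites.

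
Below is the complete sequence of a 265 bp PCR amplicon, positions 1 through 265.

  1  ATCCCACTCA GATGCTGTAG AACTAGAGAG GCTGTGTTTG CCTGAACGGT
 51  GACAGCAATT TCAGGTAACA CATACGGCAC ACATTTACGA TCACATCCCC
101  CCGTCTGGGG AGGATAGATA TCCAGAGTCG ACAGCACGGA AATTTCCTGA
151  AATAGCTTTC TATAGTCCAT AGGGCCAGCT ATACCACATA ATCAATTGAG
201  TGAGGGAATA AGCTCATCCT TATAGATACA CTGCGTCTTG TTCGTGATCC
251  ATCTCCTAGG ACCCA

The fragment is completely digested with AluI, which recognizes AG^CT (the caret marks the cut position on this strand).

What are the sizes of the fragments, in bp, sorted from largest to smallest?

AluI sites (AGCT) start at positions 154, 177, 211.
AluI cuts after base 2 of each site, so after positions 155, 178, 212.
Linear molecule, 3 cuts → 4 fragments:
  1–155 → 155 bp
  156–178 → 23 bp
  179–212 → 34 bp
  213–265 → 53 bp
Sorted largest to smallest: 155, 53, 34, 23 bp.

155, 53, 34, 23 bp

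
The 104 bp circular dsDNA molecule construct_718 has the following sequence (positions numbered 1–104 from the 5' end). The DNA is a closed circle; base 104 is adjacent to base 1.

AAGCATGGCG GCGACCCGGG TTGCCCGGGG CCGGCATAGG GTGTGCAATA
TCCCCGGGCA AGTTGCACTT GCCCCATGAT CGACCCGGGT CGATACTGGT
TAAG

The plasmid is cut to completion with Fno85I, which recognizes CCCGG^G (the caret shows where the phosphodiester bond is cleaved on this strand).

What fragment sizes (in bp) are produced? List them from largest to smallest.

35, 31, 29, 9 bp

Fno85I sites (CCCGGG) start at positions 15, 24, 53, 84.
Fno85I cuts after base 5 of each site (before the last base), so after positions 19, 28, 57, 88.
Circular molecule, 4 cuts → 4 fragments:
  20–28 → 9 bp
  29–57 → 29 bp
  58–88 → 31 bp
  89–104 then 1–19 → 16 + 19 = 35 bp
Sorted largest to smallest: 35, 31, 29, 9 bp.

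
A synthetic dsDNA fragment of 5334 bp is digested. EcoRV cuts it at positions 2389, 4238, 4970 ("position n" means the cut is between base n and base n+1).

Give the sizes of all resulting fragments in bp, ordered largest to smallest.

2389, 1849, 732, 364 bp

Linear molecule, 3 cuts → 4 fragments:
  2389 − 0 = 2389 bp
  4238 − 2389 = 1849 bp
  4970 − 4238 = 732 bp
  5334 − 4970 = 364 bp
Sorted largest to smallest: 2389, 1849, 732, 364 bp.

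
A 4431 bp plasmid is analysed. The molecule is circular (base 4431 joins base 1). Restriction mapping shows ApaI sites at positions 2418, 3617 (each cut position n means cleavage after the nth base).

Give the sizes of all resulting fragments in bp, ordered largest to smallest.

3232, 1199 bp

Circular molecule, 2 cuts → 2 fragments:
  3617 − 2418 = 1199 bp
  wrap: 4431 − 3617 + 2418 = 3232 bp
Sorted largest to smallest: 3232, 1199 bp.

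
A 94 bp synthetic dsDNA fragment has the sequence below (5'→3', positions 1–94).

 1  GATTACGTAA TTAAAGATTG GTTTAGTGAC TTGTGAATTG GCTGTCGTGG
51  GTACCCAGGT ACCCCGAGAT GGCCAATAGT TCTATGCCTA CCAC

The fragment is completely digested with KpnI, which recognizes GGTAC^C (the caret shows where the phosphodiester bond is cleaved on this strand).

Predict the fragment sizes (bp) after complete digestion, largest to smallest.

54, 32, 8 bp

KpnI sites (GGTACC) start at positions 50, 58.
KpnI cuts after base 5 of each site (before the last base), so after positions 54, 62.
Linear molecule, 2 cuts → 3 fragments:
  1–54 → 54 bp
  55–62 → 8 bp
  63–94 → 32 bp
Sorted largest to smallest: 54, 32, 8 bp.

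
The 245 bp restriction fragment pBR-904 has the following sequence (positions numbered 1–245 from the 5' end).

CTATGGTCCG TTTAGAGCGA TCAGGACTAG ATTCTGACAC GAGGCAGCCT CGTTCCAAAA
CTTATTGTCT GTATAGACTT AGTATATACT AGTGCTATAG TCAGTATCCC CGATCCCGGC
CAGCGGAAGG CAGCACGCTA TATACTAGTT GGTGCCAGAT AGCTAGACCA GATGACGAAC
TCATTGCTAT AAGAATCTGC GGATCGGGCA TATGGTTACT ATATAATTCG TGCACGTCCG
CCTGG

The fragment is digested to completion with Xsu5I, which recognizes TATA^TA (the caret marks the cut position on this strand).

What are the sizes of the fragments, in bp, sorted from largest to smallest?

Xsu5I sites (TATATA) start at positions 83, 139, 220.
Xsu5I cuts after base 4 of each site, so after positions 86, 142, 223.
Linear molecule, 3 cuts → 4 fragments:
  1–86 → 86 bp
  87–142 → 56 bp
  143–223 → 81 bp
  224–245 → 22 bp
Sorted largest to smallest: 86, 81, 56, 22 bp.

86, 81, 56, 22 bp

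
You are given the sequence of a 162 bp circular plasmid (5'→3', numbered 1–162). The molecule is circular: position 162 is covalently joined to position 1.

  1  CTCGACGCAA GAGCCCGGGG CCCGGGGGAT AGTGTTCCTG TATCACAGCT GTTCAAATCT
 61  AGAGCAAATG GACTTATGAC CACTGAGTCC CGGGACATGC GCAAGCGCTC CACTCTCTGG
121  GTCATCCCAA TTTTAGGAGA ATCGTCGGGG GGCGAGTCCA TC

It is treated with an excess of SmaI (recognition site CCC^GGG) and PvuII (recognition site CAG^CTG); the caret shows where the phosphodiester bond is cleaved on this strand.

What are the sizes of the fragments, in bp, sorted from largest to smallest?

SmaI sites (CCCGGG) start at positions 14, 21, 89.
SmaI cuts after base 3 of each site, so after positions 16, 23, 91.
The PvuII site (CAGCTG) starts at position 46.
PvuII cuts after base 3 of each site, so after position 48.
Combined cut positions: 16, 23, 48, 91.
Circular molecule, 4 cuts → 4 fragments:
  17–23 → 7 bp
  24–48 → 25 bp
  49–91 → 43 bp
  92–162 then 1–16 → 71 + 16 = 87 bp
Sorted largest to smallest: 87, 43, 25, 7 bp.

87, 43, 25, 7 bp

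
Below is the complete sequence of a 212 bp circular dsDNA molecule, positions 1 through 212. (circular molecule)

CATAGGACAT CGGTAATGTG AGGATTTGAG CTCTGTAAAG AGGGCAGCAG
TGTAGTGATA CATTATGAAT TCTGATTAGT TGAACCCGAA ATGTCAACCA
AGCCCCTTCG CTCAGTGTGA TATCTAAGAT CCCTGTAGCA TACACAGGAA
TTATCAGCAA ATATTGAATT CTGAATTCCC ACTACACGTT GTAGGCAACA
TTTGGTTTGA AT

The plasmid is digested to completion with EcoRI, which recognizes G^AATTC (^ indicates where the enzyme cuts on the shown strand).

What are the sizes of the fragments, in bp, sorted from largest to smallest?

EcoRI sites (GAATTC) start at positions 67, 166, 173.
EcoRI cuts after the first base of each site, so after positions 67, 166, 173.
Circular molecule, 3 cuts → 3 fragments:
  68–166 → 99 bp
  167–173 → 7 bp
  174–212 then 1–67 → 39 + 67 = 106 bp
Sorted largest to smallest: 106, 99, 7 bp.

106, 99, 7 bp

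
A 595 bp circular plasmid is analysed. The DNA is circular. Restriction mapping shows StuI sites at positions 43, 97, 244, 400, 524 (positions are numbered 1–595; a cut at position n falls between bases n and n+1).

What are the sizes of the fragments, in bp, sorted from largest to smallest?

156, 147, 124, 114, 54 bp

Circular molecule, 5 cuts → 5 fragments:
  97 − 43 = 54 bp
  244 − 97 = 147 bp
  400 − 244 = 156 bp
  524 − 400 = 124 bp
  wrap: 595 − 524 + 43 = 114 bp
Sorted largest to smallest: 156, 147, 124, 114, 54 bp.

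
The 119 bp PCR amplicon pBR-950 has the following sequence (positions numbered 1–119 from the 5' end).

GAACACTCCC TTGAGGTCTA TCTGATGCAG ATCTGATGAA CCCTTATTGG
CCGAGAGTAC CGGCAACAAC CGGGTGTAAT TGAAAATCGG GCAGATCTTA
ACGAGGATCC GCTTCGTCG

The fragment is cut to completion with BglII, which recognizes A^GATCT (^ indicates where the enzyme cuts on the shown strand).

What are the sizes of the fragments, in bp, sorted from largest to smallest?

BglII sites (AGATCT) start at positions 29, 93.
BglII cuts after the first base of each site, so after positions 29, 93.
Linear molecule, 2 cuts → 3 fragments:
  1–29 → 29 bp
  30–93 → 64 bp
  94–119 → 26 bp
Sorted largest to smallest: 64, 29, 26 bp.

64, 29, 26 bp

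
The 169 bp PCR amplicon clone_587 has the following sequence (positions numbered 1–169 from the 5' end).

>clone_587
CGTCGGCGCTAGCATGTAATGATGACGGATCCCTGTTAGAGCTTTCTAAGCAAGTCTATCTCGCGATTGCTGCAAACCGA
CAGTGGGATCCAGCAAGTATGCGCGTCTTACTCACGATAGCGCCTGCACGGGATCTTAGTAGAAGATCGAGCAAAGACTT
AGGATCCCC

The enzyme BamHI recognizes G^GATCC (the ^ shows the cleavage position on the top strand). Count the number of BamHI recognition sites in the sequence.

3

GGATCC occurs starting at positions 27, 86, 162.
BamHI cuts at 3 sites.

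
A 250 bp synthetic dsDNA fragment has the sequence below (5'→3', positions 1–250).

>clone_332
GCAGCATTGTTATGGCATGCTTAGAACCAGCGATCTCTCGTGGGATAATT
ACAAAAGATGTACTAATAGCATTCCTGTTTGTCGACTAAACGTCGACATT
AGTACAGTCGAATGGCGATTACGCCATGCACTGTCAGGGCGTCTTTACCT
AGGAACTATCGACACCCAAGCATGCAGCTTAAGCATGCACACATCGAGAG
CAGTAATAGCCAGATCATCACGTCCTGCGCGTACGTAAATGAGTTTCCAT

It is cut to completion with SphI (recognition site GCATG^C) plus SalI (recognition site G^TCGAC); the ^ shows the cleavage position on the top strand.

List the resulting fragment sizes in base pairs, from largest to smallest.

SphI sites (GCATGC) start at positions 15, 170, 183.
SphI cuts after base 5 of each site (before the last base), so after positions 19, 174, 187.
SalI sites (GTCGAC) start at positions 81, 92.
SalI cuts after the first base of each site, so after positions 81, 92.
Combined cut positions: 19, 81, 92, 174, 187.
Linear molecule, 5 cuts → 6 fragments:
  1–19 → 19 bp
  20–81 → 62 bp
  82–92 → 11 bp
  93–174 → 82 bp
  175–187 → 13 bp
  188–250 → 63 bp
Sorted largest to smallest: 82, 63, 62, 19, 13, 11 bp.

82, 63, 62, 19, 13, 11 bp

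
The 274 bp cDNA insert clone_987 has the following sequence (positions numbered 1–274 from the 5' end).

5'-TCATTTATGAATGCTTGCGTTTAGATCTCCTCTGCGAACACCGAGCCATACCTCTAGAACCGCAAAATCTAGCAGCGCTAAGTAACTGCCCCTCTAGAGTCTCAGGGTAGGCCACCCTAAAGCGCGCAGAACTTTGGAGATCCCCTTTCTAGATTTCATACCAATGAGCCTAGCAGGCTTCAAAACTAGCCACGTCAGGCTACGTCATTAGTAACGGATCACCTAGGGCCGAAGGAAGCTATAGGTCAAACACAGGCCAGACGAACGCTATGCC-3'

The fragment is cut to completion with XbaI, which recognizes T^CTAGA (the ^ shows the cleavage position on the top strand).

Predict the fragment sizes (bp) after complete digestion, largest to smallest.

XbaI sites (TCTAGA) start at positions 53, 93, 148.
XbaI cuts after the first base of each site, so after positions 53, 93, 148.
Linear molecule, 3 cuts → 4 fragments:
  1–53 → 53 bp
  54–93 → 40 bp
  94–148 → 55 bp
  149–274 → 126 bp
Sorted largest to smallest: 126, 55, 53, 40 bp.

126, 55, 53, 40 bp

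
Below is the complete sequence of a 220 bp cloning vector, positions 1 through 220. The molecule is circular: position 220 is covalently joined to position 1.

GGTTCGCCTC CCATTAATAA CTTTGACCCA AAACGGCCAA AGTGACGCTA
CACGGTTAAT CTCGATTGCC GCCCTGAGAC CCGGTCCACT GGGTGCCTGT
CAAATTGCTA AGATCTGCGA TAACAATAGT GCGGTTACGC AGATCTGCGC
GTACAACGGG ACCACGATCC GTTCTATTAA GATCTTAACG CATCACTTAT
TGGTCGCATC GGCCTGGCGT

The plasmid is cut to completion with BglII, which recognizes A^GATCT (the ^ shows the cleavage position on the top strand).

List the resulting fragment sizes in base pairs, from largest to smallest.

BglII sites (AGATCT) start at positions 111, 141, 180.
BglII cuts after the first base of each site, so after positions 111, 141, 180.
Circular molecule, 3 cuts → 3 fragments:
  112–141 → 30 bp
  142–180 → 39 bp
  181–220 then 1–111 → 40 + 111 = 151 bp
Sorted largest to smallest: 151, 39, 30 bp.

151, 39, 30 bp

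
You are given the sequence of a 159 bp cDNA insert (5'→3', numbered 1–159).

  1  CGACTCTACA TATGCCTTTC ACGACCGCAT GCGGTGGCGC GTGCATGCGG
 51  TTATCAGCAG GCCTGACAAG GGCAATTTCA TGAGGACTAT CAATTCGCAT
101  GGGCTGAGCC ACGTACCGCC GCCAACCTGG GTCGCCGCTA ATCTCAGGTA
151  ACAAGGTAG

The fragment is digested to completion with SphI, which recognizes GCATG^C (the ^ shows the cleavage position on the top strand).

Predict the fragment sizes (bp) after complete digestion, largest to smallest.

SphI sites (GCATGC) start at positions 27, 43.
SphI cuts after base 5 of each site (before the last base), so after positions 31, 47.
Linear molecule, 2 cuts → 3 fragments:
  1–31 → 31 bp
  32–47 → 16 bp
  48–159 → 112 bp
Sorted largest to smallest: 112, 31, 16 bp.

112, 31, 16 bp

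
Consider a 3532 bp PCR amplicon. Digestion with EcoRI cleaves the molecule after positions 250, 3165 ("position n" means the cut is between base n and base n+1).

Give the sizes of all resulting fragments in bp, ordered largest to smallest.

Linear molecule, 2 cuts → 3 fragments:
  250 − 0 = 250 bp
  3165 − 250 = 2915 bp
  3532 − 3165 = 367 bp
Sorted largest to smallest: 2915, 367, 250 bp.

2915, 367, 250 bp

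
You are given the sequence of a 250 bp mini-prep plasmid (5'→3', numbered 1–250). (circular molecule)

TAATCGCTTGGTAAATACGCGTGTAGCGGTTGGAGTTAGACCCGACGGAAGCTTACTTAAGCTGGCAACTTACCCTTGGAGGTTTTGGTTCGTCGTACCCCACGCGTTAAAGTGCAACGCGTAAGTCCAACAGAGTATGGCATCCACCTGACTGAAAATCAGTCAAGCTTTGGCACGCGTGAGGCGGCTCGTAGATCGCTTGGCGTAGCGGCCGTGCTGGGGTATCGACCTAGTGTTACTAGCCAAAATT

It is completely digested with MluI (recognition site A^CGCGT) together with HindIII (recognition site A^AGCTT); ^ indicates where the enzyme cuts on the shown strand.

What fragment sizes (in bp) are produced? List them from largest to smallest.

MluI sites (ACGCGT) start at positions 17, 102, 117, 175.
MluI cuts after the first base of each site, so after positions 17, 102, 117, 175.
HindIII sites (AAGCTT) start at positions 49, 165.
HindIII cuts after the first base of each site, so after positions 49, 165.
Combined cut positions: 17, 49, 102, 117, 165, 175.
Circular molecule, 6 cuts → 6 fragments:
  18–49 → 32 bp
  50–102 → 53 bp
  103–117 → 15 bp
  118–165 → 48 bp
  166–175 → 10 bp
  176–250 then 1–17 → 75 + 17 = 92 bp
Sorted largest to smallest: 92, 53, 48, 32, 15, 10 bp.

92, 53, 48, 32, 15, 10 bp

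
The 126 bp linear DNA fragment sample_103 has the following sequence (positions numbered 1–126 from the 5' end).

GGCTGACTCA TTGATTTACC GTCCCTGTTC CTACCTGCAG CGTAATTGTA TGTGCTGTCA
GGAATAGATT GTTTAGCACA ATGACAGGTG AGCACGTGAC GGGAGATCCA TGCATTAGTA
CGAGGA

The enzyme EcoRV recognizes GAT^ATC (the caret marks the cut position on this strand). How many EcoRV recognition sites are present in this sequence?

No occurrence of GATATC is present in the sequence.
EcoRV does not cut: 0 sites.

0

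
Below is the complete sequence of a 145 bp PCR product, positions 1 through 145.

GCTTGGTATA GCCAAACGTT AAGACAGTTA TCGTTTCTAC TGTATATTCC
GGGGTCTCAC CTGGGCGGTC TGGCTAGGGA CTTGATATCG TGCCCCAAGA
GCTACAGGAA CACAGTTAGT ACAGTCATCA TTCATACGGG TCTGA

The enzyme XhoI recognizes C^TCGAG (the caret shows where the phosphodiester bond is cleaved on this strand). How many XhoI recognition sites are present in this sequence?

No occurrence of CTCGAG is present in the sequence.
XhoI does not cut: 0 sites.

0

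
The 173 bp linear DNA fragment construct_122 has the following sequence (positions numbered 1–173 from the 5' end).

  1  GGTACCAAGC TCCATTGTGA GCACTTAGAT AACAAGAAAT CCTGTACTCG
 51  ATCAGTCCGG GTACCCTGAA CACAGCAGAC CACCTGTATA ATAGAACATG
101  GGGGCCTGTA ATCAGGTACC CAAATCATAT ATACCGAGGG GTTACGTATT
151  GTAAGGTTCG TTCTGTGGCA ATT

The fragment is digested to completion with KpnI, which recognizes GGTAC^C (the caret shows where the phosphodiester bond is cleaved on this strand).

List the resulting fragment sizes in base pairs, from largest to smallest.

KpnI sites (GGTACC) start at positions 1, 60, 115.
KpnI cuts after base 5 of each site (before the last base), so after positions 5, 64, 119.
Linear molecule, 3 cuts → 4 fragments:
  1–5 → 5 bp
  6–64 → 59 bp
  65–119 → 55 bp
  120–173 → 54 bp
Sorted largest to smallest: 59, 55, 54, 5 bp.

59, 55, 54, 5 bp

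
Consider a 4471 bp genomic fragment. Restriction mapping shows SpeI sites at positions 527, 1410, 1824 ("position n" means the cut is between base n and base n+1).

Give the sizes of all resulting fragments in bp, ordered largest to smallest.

Linear molecule, 3 cuts → 4 fragments:
  527 − 0 = 527 bp
  1410 − 527 = 883 bp
  1824 − 1410 = 414 bp
  4471 − 1824 = 2647 bp
Sorted largest to smallest: 2647, 883, 527, 414 bp.

2647, 883, 527, 414 bp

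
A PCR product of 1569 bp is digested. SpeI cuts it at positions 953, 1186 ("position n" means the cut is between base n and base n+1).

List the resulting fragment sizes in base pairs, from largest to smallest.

Linear molecule, 2 cuts → 3 fragments:
  953 − 0 = 953 bp
  1186 − 953 = 233 bp
  1569 − 1186 = 383 bp
Sorted largest to smallest: 953, 383, 233 bp.

953, 383, 233 bp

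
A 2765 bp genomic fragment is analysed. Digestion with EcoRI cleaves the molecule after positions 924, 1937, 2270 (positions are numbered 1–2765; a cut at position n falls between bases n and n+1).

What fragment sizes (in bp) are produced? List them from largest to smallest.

1013, 924, 495, 333 bp

Linear molecule, 3 cuts → 4 fragments:
  924 − 0 = 924 bp
  1937 − 924 = 1013 bp
  2270 − 1937 = 333 bp
  2765 − 2270 = 495 bp
Sorted largest to smallest: 1013, 924, 495, 333 bp.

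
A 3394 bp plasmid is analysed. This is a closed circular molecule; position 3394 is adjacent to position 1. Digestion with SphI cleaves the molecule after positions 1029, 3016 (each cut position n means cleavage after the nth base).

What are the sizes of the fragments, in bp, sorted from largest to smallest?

1987, 1407 bp

Circular molecule, 2 cuts → 2 fragments:
  3016 − 1029 = 1987 bp
  wrap: 3394 − 3016 + 1029 = 1407 bp
Sorted largest to smallest: 1987, 1407 bp.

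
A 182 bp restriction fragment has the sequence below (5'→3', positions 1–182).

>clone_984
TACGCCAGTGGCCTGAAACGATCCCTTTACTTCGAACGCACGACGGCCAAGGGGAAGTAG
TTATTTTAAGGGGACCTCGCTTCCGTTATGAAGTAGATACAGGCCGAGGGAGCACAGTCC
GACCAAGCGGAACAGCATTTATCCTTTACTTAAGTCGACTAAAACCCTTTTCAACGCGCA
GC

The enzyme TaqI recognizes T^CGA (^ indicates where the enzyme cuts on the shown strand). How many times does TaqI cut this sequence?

TCGA occurs starting at positions 32, 155.
TaqI cuts at 2 sites.

2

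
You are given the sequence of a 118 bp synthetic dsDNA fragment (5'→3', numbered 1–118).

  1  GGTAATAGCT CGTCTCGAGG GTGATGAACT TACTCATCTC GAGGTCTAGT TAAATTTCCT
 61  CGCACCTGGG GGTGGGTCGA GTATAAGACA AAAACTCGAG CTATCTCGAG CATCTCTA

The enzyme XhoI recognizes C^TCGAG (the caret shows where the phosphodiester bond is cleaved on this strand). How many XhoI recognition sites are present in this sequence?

CTCGAG occurs starting at positions 14, 38, 95, 105.
XhoI cuts at 4 sites.

4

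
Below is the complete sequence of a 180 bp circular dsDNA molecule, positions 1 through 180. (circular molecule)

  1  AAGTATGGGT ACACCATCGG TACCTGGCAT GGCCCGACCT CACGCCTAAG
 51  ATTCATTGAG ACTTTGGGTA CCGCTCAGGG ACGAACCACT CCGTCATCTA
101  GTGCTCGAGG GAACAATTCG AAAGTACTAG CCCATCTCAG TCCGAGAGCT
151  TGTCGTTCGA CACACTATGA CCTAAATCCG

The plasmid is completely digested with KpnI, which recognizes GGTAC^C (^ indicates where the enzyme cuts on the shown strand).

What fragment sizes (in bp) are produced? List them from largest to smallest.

132, 48 bp

KpnI sites (GGTACC) start at positions 19, 67.
KpnI cuts after base 5 of each site (before the last base), so after positions 23, 71.
Circular molecule, 2 cuts → 2 fragments:
  24–71 → 48 bp
  72–180 then 1–23 → 109 + 23 = 132 bp
Sorted largest to smallest: 132, 48 bp.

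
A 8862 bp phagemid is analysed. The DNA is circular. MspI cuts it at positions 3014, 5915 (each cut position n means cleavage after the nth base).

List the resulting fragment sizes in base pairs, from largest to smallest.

5961, 2901 bp

Circular molecule, 2 cuts → 2 fragments:
  5915 − 3014 = 2901 bp
  wrap: 8862 − 5915 + 3014 = 5961 bp
Sorted largest to smallest: 5961, 2901 bp.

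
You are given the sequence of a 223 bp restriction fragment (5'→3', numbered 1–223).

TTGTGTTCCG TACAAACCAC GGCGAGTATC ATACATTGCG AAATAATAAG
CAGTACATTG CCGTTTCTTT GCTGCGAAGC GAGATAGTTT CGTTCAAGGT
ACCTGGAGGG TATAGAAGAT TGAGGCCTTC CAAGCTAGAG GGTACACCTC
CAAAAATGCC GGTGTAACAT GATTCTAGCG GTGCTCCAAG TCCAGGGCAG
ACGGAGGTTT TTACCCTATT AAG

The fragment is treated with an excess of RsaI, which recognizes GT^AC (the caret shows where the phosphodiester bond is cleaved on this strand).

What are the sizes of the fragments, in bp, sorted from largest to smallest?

RsaI sites (GTAC) start at positions 10, 53, 99, 142.
RsaI cuts after base 2 of each site, so after positions 11, 54, 100, 143.
Linear molecule, 4 cuts → 5 fragments:
  1–11 → 11 bp
  12–54 → 43 bp
  55–100 → 46 bp
  101–143 → 43 bp
  144–223 → 80 bp
Sorted largest to smallest: 80, 46, 43, 43, 11 bp.

80, 46, 43, 43, 11 bp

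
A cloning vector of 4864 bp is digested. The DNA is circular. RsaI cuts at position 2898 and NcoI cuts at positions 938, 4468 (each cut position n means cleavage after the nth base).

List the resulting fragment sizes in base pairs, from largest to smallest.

1960, 1570, 1334 bp

Combined cut positions (sorted): 938, 2898, 4468.
Circular molecule, 3 cuts → 3 fragments:
  2898 − 938 = 1960 bp
  4468 − 2898 = 1570 bp
  wrap: 4864 − 4468 + 938 = 1334 bp
Sorted largest to smallest: 1960, 1570, 1334 bp.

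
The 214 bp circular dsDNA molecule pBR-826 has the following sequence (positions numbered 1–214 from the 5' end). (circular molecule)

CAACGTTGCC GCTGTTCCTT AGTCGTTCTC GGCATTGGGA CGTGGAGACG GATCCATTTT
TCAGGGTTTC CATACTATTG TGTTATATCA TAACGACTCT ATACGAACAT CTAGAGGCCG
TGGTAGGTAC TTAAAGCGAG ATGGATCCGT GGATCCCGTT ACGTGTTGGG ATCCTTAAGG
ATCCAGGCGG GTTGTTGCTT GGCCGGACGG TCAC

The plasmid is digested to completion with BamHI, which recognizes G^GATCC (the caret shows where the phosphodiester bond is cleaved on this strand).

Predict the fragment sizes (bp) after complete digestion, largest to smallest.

BamHI sites (GGATCC) start at positions 50, 143, 151, 169, 179.
BamHI cuts after the first base of each site, so after positions 50, 143, 151, 169, 179.
Circular molecule, 5 cuts → 5 fragments:
  51–143 → 93 bp
  144–151 → 8 bp
  152–169 → 18 bp
  170–179 → 10 bp
  180–214 then 1–50 → 35 + 50 = 85 bp
Sorted largest to smallest: 93, 85, 18, 10, 8 bp.

93, 85, 18, 10, 8 bp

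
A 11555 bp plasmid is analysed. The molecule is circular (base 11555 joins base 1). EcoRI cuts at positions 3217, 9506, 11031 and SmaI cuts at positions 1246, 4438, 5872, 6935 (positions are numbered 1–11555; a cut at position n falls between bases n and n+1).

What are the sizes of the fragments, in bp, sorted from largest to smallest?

Combined cut positions (sorted): 1246, 3217, 4438, 5872, 6935, 9506, 11031.
Circular molecule, 7 cuts → 7 fragments:
  3217 − 1246 = 1971 bp
  4438 − 3217 = 1221 bp
  5872 − 4438 = 1434 bp
  6935 − 5872 = 1063 bp
  9506 − 6935 = 2571 bp
  11031 − 9506 = 1525 bp
  wrap: 11555 − 11031 + 1246 = 1770 bp
Sorted largest to smallest: 2571, 1971, 1770, 1525, 1434, 1221, 1063 bp.

2571, 1971, 1770, 1525, 1434, 1221, 1063 bp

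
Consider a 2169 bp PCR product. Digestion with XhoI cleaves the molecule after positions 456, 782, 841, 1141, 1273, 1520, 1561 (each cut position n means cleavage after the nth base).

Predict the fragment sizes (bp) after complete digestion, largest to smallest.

Linear molecule, 7 cuts → 8 fragments:
  456 − 0 = 456 bp
  782 − 456 = 326 bp
  841 − 782 = 59 bp
  1141 − 841 = 300 bp
  1273 − 1141 = 132 bp
  1520 − 1273 = 247 bp
  1561 − 1520 = 41 bp
  2169 − 1561 = 608 bp
Sorted largest to smallest: 608, 456, 326, 300, 247, 132, 59, 41 bp.

608, 456, 326, 300, 247, 132, 59, 41 bp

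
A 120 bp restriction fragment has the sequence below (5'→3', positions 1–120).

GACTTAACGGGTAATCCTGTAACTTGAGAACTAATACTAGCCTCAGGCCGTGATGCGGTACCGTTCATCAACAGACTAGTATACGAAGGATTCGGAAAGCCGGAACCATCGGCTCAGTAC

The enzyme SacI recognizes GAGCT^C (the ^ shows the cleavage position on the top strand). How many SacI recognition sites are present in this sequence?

0

No occurrence of GAGCTC is present in the sequence.
SacI does not cut: 0 sites.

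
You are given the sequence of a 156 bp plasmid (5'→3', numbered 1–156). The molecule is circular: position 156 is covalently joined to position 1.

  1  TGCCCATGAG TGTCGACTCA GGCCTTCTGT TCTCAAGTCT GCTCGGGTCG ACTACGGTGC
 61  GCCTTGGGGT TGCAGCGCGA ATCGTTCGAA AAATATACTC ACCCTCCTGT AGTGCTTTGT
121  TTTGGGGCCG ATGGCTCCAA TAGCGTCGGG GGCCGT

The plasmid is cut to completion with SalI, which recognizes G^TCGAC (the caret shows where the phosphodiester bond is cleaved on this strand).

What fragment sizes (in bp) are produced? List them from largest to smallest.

SalI sites (GTCGAC) start at positions 12, 47.
SalI cuts after the first base of each site, so after positions 12, 47.
Circular molecule, 2 cuts → 2 fragments:
  13–47 → 35 bp
  48–156 then 1–12 → 109 + 12 = 121 bp
Sorted largest to smallest: 121, 35 bp.

121, 35 bp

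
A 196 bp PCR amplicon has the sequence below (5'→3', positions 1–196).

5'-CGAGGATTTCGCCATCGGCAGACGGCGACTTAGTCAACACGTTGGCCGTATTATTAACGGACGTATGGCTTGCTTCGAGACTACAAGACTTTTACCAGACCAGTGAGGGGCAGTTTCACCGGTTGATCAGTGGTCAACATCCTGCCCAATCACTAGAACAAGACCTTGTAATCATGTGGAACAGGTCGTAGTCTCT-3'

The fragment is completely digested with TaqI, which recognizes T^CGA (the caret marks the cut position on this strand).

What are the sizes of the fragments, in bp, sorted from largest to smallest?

121, 75 bp

The TaqI site (TCGA) starts at position 75.
TaqI cuts after the first base of each site, so after position 75.
Linear molecule, 1 cut → 2 fragments:
  1–75 → 75 bp
  76–196 → 121 bp
Sorted largest to smallest: 121, 75 bp.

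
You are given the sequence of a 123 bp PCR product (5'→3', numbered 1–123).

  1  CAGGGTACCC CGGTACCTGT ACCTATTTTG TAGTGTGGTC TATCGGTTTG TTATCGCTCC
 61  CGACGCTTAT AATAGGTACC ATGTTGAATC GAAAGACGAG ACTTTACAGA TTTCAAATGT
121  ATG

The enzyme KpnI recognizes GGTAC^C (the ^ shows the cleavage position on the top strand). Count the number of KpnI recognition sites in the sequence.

GGTACC occurs starting at positions 4, 12, 75.
KpnI cuts at 3 sites.

3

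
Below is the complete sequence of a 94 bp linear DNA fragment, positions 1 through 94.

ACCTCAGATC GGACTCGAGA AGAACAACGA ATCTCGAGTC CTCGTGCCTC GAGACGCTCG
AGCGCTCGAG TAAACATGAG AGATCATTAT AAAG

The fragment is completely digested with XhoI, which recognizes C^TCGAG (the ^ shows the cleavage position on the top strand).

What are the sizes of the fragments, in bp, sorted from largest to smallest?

XhoI sites (CTCGAG) start at positions 14, 33, 48, 57, 65.
XhoI cuts after the first base of each site, so after positions 14, 33, 48, 57, 65.
Linear molecule, 5 cuts → 6 fragments:
  1–14 → 14 bp
  15–33 → 19 bp
  34–48 → 15 bp
  49–57 → 9 bp
  58–65 → 8 bp
  66–94 → 29 bp
Sorted largest to smallest: 29, 19, 15, 14, 9, 8 bp.

29, 19, 15, 14, 9, 8 bp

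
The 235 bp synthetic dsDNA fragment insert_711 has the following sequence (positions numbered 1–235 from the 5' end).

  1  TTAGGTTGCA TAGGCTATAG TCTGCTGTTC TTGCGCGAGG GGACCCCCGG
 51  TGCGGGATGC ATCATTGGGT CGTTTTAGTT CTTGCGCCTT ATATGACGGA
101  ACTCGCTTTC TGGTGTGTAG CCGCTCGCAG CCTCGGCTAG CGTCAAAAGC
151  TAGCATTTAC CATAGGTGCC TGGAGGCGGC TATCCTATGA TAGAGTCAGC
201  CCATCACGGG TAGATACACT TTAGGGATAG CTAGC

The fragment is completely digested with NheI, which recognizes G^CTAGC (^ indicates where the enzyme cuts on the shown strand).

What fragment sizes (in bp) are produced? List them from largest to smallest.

NheI sites (GCTAGC) start at positions 136, 149, 230.
NheI cuts after the first base of each site, so after positions 136, 149, 230.
Linear molecule, 3 cuts → 4 fragments:
  1–136 → 136 bp
  137–149 → 13 bp
  150–230 → 81 bp
  231–235 → 5 bp
Sorted largest to smallest: 136, 81, 13, 5 bp.

136, 81, 13, 5 bp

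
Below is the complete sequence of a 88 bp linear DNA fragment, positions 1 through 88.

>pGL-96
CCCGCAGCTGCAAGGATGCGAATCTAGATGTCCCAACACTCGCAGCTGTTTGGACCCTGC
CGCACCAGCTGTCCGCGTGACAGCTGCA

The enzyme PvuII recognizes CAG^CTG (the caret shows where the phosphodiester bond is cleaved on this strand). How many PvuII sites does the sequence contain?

CAGCTG occurs starting at positions 5, 43, 66, 81.
PvuII cuts at 4 sites.

4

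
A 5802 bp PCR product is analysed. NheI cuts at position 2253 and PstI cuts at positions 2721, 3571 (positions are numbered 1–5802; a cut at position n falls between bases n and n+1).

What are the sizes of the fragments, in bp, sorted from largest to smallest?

Combined cut positions (sorted): 2253, 2721, 3571.
Linear molecule, 3 cuts → 4 fragments:
  2253 − 0 = 2253 bp
  2721 − 2253 = 468 bp
  3571 − 2721 = 850 bp
  5802 − 3571 = 2231 bp
Sorted largest to smallest: 2253, 2231, 850, 468 bp.

2253, 2231, 850, 468 bp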